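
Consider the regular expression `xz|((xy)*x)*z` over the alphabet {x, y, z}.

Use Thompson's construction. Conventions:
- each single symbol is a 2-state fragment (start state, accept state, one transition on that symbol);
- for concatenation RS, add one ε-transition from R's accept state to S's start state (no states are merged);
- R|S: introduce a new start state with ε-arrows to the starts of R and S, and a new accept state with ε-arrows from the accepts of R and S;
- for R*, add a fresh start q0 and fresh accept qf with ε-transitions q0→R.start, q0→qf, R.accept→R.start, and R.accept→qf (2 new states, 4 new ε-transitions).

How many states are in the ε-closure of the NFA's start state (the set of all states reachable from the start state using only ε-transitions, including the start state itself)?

Compute the ε-closure size of each fragment's start state recursively; a symbol fragment's start has no outgoing ε-edge, so its closure is just itself (size 1).
  xz — |closure| equals the left operand's closure size = 1 (its accept is not ε-reachable, so the closure stops there)
  xy — |closure| equals the left operand's closure size = 1 (its accept is not ε-reachable, so the closure stops there)
  (xy)* — new start has ε-edges to the inner start and to the new accept, so |closure| = 2 + 1 = 3
  (xy)*x — the left operand accepts ε, so the closure extends into the next operand (via the concat ε-link); |closure| = 3 + 1 = 4
  ((xy)*x)* — new start has ε-edges to the inner start and to the new accept, so |closure| = 2 + 4 = 6
  ((xy)*x)*z — the left operand accepts ε, so the closure extends into the next operand (via the concat ε-link); |closure| = 6 + 1 = 7
  xz|((xy)*x)*z — |closure| = 1 + 1 + 7 = 9 (the new accept is not ε-reachable since no branch accepts ε)

9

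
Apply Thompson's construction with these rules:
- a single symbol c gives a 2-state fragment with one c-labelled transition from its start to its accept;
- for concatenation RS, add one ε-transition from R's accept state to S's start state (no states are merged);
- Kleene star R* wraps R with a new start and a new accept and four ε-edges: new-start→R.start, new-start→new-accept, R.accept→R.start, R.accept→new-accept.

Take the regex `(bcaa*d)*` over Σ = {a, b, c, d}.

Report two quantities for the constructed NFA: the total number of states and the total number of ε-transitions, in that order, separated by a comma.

By structural recursion:
Each of the 5 symbol leaves contributes 2 states and 0 ε-transitions.
  a* : 4 states, 4 ε-transitions
  bcaa*d : 12 states, 8 ε-transitions
  (bcaa*d)* : 14 states, 12 ε-transitions

14, 12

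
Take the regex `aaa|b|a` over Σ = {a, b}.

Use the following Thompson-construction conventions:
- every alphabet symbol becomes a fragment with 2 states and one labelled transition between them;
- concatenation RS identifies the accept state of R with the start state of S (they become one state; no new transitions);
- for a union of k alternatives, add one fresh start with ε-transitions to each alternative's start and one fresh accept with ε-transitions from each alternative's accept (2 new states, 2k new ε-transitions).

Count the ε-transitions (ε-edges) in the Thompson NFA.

6

Recursing over subexpressions:
Each of the 5 symbol leaves contributes 0 ε-transitions.
  aaa = 0 ε-transitions
  aaa|b|a = 6 ε-transitions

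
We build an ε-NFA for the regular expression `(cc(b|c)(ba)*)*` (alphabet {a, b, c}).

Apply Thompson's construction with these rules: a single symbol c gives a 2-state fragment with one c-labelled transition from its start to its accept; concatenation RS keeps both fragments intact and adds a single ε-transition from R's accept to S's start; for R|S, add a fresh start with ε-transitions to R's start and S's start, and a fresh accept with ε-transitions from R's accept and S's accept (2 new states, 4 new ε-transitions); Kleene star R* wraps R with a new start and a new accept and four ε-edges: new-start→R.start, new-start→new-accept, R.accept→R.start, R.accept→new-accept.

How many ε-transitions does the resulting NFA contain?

16

Per subexpression:
Each of the 6 symbol leaves contributes 0 ε-transitions.
  b|c : 4 ε-transitions
  ba : 1 ε-transition
  (ba)* : 5 ε-transitions
  cc(b|c)(ba)* : 12 ε-transitions
  (cc(b|c)(ba)*)* : 16 ε-transitions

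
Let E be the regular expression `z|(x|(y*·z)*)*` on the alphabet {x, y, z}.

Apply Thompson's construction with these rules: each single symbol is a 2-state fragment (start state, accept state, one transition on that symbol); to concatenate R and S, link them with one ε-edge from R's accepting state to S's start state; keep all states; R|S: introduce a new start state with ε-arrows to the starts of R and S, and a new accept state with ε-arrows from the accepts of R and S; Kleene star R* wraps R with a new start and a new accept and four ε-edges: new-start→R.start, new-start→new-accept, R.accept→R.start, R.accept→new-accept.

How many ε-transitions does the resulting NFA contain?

21

Recursing over subexpressions:
Each of the 4 symbol leaves contributes 0 ε-transitions.
  y* = 4 ε-transitions
  y*·z = 5 ε-transitions
  (y*·z)* = 9 ε-transitions
  x|(y*·z)* = 13 ε-transitions
  (x|(y*·z)*)* = 17 ε-transitions
  z|(x|(y*·z)*)* = 21 ε-transitions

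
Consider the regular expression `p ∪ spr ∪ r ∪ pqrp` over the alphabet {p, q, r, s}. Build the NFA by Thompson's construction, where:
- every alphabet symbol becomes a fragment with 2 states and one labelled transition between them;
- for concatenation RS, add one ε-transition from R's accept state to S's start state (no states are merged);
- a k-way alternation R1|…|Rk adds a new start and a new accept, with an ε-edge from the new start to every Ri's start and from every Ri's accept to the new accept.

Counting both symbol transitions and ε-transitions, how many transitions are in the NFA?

Per subexpression:
Each of the 9 symbol leaves contributes 1 transition (1 symbol, 0 ε).
  spr → 5 transitions (3 symbol, 2 ε)
  pqrp → 7 transitions (4 symbol, 3 ε)
  p ∪ spr ∪ r ∪ pqrp → 22 transitions (9 symbol, 13 ε)

22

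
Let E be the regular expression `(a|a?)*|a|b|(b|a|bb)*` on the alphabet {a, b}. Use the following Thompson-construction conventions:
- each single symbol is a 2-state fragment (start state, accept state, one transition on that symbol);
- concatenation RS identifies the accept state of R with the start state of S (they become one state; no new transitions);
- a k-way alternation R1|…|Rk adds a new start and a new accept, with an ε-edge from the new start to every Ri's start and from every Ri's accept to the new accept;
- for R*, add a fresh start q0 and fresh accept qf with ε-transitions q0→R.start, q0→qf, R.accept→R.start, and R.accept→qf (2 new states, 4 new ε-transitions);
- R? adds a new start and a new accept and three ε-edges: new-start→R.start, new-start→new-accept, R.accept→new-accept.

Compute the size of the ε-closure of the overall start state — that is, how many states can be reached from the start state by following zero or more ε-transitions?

18

Compute the ε-closure size of each fragment's start state recursively; a symbol fragment's start has no outgoing ε-edge, so its closure is just itself (size 1).
  a? → |ε-closure| = 1 (new start) + 1 (body) + 1 (new accept, via ε) = 3
  a|a? → new start ε-reaches every alternative's start; at least one alternative accepts ε, so the union's new accept is reached too: |ε-closure| = 1 + 1 + 3 + 1 = 6
  (a|a?)* → new start has ε-edges to the inner start and to the new accept, so |ε-closure| = 2 + 6 = 8
  bb → |ε-closure| equals the left operand's closure size = 1 (its accept is not ε-reachable, so the closure stops there)
  b|a|bb → |ε-closure| = 1 + 1 + 1 + 1 = 4 (the new accept is not ε-reachable since no branch accepts ε)
  (b|a|bb)* → |ε-closure| = 1 (new start) + 4 (body) + 1 (new accept) = 6
  (a|a?)*|a|b|(b|a|bb)* → |ε-closure| = 1 (new start) + (8 + 1 + 1 + 6) + 1 (new accept, since some branch ε-reaches its own accept) = 18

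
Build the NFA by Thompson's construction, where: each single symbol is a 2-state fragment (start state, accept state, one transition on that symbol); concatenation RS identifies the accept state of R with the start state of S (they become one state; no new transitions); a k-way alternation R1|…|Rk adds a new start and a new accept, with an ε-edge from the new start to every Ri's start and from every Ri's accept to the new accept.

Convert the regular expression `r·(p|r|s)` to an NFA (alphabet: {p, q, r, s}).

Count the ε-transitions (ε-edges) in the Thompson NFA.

6

Bottom-up over the parse tree:
Each of the 4 symbol leaves contributes 0 ε-transitions.
  p|r|s → 6 ε-transitions
  r·(p|r|s) → 6 ε-transitions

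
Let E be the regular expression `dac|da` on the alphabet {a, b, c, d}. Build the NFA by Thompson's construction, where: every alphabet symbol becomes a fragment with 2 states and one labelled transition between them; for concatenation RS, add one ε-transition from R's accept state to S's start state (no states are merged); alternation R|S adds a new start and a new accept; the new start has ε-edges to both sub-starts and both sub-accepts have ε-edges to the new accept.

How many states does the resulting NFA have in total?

12

Bottom-up over the parse tree:
Each of the 5 symbol leaves contributes a 2-state fragment.
  dac → 6 states
  da → 4 states
  dac|da → 12 states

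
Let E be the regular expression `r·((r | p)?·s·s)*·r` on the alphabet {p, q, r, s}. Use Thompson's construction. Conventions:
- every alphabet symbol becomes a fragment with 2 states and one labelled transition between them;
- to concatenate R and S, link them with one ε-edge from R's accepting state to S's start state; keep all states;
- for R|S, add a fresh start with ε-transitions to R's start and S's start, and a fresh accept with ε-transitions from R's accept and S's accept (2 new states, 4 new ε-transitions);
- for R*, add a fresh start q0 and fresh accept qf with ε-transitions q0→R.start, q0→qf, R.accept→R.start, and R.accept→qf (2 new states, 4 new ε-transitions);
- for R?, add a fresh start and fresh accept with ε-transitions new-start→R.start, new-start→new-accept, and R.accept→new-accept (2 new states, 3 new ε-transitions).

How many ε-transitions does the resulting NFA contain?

Recursing over subexpressions:
Each of the 6 symbol leaves contributes 0 ε-transitions.
  r | p — 4 ε-transitions
  (r | p)? — 7 ε-transitions
  (r | p)?·s·s — 9 ε-transitions
  ((r | p)?·s·s)* — 13 ε-transitions
  r·((r | p)?·s·s)*·r — 15 ε-transitions

15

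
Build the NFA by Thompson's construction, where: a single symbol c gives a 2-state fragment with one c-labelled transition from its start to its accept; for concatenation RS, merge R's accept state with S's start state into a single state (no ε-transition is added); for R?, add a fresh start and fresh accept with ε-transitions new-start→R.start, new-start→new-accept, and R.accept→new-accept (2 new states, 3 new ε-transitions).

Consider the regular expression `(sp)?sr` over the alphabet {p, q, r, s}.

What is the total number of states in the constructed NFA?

7

Recursing over subexpressions:
Each of the 4 symbol leaves contributes a 2-state fragment.
  sp : 3 states
  (sp)? : 5 states
  (sp)?sr : 7 states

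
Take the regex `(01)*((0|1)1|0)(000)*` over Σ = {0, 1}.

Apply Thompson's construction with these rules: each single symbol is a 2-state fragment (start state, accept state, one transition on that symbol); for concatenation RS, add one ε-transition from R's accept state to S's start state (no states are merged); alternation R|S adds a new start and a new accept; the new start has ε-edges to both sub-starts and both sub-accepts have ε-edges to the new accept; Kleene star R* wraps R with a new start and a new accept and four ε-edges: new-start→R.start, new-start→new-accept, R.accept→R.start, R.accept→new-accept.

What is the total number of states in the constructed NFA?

Recursing over subexpressions:
Each of the 9 symbol leaves contributes a 2-state fragment.
  01 — 4 states
  (01)* — 6 states
  0|1 — 6 states
  (0|1)1 — 8 states
  (0|1)1|0 — 12 states
  000 — 6 states
  (000)* — 8 states
  (01)*((0|1)1|0)(000)* — 26 states

26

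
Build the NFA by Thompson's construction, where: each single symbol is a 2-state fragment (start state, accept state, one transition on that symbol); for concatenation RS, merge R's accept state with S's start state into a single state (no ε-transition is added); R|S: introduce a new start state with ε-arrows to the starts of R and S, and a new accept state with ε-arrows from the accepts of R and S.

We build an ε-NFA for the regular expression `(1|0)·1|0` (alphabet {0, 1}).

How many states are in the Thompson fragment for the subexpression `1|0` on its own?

Fragment for `1|0`:
Each of the 2 symbol leaves contributes a 2-state fragment.
  1|0 → 6 states

6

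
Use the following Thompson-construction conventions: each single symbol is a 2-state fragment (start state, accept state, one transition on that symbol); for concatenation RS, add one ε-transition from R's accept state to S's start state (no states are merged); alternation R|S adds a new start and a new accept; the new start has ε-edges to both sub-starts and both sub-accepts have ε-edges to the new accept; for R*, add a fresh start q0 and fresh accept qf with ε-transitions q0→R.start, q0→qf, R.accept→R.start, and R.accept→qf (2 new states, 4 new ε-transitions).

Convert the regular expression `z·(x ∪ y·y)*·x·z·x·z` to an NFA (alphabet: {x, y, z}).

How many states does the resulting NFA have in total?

Bottom-up over the parse tree:
Each of the 8 symbol leaves contributes a 2-state fragment.
  y·y → 4 states
  x ∪ y·y → 8 states
  (x ∪ y·y)* → 10 states
  z·(x ∪ y·y)*·x·z·x·z → 20 states

20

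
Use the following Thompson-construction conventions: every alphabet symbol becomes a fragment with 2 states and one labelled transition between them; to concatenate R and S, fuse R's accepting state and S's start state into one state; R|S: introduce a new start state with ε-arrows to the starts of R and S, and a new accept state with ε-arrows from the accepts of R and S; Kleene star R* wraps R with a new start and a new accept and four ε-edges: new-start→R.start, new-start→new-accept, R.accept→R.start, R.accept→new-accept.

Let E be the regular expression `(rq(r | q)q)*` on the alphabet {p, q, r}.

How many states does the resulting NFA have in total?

11

Per subexpression:
Each of the 5 symbol leaves contributes a 2-state fragment.
  r | q = 6 states
  rq(r | q)q = 9 states
  (rq(r | q)q)* = 11 states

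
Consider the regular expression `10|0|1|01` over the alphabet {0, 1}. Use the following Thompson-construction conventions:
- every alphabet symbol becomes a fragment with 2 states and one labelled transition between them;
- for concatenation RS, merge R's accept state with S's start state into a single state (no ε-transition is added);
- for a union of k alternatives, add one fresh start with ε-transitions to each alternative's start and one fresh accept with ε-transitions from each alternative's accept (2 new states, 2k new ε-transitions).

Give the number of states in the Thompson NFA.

By structural recursion:
Each of the 6 symbol leaves contributes a 2-state fragment.
  10 = 3 states
  01 = 3 states
  10|0|1|01 = 12 states

12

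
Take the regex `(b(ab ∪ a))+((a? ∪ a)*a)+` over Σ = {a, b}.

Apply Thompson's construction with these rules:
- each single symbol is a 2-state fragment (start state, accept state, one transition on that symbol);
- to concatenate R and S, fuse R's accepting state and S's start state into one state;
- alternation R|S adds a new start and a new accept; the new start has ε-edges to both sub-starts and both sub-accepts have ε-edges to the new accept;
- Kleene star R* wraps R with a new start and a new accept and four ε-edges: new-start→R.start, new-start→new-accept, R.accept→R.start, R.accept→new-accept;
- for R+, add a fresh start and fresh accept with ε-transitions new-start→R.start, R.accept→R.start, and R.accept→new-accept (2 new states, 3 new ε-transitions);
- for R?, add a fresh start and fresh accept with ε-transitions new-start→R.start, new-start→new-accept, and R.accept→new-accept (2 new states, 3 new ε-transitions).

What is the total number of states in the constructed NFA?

22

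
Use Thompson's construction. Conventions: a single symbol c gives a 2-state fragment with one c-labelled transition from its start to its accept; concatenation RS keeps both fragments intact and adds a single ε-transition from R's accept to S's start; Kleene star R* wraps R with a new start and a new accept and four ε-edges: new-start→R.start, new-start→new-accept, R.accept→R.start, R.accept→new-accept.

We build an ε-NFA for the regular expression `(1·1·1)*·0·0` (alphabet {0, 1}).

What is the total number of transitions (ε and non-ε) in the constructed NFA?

13

Bottom-up over the parse tree:
Each of the 5 symbol leaves contributes 1 transition (1 symbol, 0 ε).
  1·1·1 : 5 transitions (3 symbol, 2 ε)
  (1·1·1)* : 9 transitions (3 symbol, 6 ε)
  (1·1·1)*·0·0 : 13 transitions (5 symbol, 8 ε)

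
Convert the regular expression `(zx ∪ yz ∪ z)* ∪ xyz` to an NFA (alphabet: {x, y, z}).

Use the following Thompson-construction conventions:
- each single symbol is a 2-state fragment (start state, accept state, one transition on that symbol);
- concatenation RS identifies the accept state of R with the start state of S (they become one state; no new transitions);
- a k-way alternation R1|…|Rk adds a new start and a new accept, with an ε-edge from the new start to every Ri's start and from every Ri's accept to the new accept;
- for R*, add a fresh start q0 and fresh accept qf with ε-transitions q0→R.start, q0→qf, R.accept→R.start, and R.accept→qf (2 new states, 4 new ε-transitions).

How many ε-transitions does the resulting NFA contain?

14

Per subexpression:
Each of the 8 symbol leaves contributes 0 ε-transitions.
  zx — 0 ε-transitions
  yz — 0 ε-transitions
  zx ∪ yz ∪ z — 6 ε-transitions
  (zx ∪ yz ∪ z)* — 10 ε-transitions
  xyz — 0 ε-transitions
  (zx ∪ yz ∪ z)* ∪ xyz — 14 ε-transitions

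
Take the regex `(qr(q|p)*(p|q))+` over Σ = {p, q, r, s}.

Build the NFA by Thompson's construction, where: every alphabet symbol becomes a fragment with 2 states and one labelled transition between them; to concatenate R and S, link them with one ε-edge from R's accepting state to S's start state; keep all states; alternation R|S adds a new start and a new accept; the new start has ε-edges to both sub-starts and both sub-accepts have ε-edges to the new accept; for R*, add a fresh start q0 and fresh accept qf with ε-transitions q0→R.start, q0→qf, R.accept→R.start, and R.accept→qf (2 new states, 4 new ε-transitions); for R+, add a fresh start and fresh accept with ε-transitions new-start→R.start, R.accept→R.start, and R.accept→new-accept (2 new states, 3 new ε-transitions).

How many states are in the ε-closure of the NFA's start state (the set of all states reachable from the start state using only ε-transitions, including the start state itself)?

Compute the ε-closure size of each fragment's start state recursively; a symbol fragment's start has no outgoing ε-edge, so its closure is just itself (size 1).
  q|p — new start ε-reaches every alternative's start; none of them accept ε, so the new accept is not reached: |ε-closure| = 1 + 1 + 1 = 3
  (q|p)* — the star's fresh start ε-reaches both the body's start and the fresh accept: |ε-closure| = 2 + 3 = 5
  p|q — |ε-closure| = 1 + 1 + 1 = 3 (the new accept is not ε-reachable since no branch accepts ε)
  qr(q|p)*(p|q) — |ε-closure| equals the left operand's closure size = 1 (its accept is not ε-reachable, so the closure stops there)
  (qr(q|p)*(p|q))+ — |ε-closure| = 1 + 1 = 2 (the body doesn't accept ε, so the new accept is not reached)

2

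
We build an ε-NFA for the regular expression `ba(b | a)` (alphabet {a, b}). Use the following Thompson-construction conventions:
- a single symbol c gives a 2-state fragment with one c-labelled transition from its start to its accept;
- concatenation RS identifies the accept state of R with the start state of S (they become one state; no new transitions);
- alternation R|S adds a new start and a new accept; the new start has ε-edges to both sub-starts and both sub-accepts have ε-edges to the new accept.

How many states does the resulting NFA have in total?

8

Recursing over subexpressions:
Each of the 4 symbol leaves contributes a 2-state fragment.
  b | a → 6 states
  ba(b | a) → 8 states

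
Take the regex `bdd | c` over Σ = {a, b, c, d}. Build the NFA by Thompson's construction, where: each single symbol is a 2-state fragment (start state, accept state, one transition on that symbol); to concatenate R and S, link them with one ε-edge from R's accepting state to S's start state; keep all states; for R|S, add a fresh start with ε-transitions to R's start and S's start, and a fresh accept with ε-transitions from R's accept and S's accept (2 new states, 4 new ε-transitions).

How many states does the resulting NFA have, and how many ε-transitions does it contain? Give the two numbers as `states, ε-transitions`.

10, 6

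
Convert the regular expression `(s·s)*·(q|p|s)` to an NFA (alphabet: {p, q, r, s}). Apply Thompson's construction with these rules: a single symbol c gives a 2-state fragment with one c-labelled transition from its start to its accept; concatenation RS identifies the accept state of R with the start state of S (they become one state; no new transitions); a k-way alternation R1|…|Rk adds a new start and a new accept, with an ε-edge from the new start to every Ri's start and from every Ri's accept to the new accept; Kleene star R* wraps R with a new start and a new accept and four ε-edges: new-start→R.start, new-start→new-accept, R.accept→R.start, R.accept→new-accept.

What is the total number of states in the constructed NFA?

Building bottom-up:
Each of the 5 symbol leaves contributes a 2-state fragment.
  s·s : 3 states
  (s·s)* : 5 states
  q|p|s : 8 states
  (s·s)*·(q|p|s) : 12 states

12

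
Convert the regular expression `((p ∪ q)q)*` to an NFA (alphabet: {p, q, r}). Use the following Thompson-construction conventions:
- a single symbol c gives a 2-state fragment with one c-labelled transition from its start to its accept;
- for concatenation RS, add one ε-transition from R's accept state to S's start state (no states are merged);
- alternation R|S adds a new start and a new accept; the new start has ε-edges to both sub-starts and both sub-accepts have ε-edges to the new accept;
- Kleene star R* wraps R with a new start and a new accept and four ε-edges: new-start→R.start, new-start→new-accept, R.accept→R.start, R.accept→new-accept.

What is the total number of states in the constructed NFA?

10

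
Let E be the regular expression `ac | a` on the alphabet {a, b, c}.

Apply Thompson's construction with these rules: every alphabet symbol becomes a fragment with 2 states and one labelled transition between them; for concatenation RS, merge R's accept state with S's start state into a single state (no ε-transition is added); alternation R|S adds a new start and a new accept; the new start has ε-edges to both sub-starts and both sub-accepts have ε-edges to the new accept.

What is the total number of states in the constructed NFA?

7

Per subexpression:
Each of the 3 symbol leaves contributes a 2-state fragment.
  ac : 3 states
  ac | a : 7 states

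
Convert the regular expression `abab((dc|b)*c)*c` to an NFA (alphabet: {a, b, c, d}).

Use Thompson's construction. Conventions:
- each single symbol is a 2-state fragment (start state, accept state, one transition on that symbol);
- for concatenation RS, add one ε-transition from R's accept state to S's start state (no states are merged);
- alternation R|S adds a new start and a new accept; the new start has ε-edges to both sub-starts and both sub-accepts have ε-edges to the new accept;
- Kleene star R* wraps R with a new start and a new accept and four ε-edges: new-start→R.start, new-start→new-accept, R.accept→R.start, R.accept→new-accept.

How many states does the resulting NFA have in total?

By structural recursion:
Each of the 9 symbol leaves contributes a 2-state fragment.
  dc : 4 states
  dc|b : 8 states
  (dc|b)* : 10 states
  (dc|b)*c : 12 states
  ((dc|b)*c)* : 14 states
  abab((dc|b)*c)*c : 24 states

24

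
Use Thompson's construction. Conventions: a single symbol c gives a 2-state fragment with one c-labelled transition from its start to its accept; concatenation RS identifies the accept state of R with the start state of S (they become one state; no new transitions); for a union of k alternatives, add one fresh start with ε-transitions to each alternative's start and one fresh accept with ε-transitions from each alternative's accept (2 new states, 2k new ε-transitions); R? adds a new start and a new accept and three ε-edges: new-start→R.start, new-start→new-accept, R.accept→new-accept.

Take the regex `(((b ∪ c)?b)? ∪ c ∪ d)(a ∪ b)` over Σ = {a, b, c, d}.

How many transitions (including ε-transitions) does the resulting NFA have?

Bottom-up over the parse tree:
Each of the 7 symbol leaves contributes 1 transition (1 symbol, 0 ε).
  b ∪ c = 6 transitions (2 symbol, 4 ε)
  (b ∪ c)? = 9 transitions (2 symbol, 7 ε)
  (b ∪ c)?b = 10 transitions (3 symbol, 7 ε)
  ((b ∪ c)?b)? = 13 transitions (3 symbol, 10 ε)
  ((b ∪ c)?b)? ∪ c ∪ d = 21 transitions (5 symbol, 16 ε)
  a ∪ b = 6 transitions (2 symbol, 4 ε)
  (((b ∪ c)?b)? ∪ c ∪ d)(a ∪ b) = 27 transitions (7 symbol, 20 ε)

27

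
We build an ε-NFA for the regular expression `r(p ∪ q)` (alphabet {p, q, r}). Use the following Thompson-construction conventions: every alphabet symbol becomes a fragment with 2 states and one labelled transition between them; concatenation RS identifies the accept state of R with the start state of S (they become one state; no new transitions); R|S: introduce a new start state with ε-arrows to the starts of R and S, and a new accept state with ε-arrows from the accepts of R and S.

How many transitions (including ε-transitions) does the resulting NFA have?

7

Recursing over subexpressions:
Each of the 3 symbol leaves contributes 1 transition (1 symbol, 0 ε).
  p ∪ q : 6 transitions (2 symbol, 4 ε)
  r(p ∪ q) : 7 transitions (3 symbol, 4 ε)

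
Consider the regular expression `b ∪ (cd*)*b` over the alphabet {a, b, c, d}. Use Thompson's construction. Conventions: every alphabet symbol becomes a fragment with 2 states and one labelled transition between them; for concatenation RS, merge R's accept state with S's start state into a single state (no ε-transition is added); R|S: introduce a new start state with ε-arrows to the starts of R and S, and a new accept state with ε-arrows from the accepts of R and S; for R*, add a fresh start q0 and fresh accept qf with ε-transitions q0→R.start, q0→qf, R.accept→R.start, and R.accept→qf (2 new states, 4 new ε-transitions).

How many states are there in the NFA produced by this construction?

Bottom-up over the parse tree:
Each of the 4 symbol leaves contributes a 2-state fragment.
  d* = 4 states
  cd* = 5 states
  (cd*)* = 7 states
  (cd*)*b = 8 states
  b ∪ (cd*)*b = 12 states

12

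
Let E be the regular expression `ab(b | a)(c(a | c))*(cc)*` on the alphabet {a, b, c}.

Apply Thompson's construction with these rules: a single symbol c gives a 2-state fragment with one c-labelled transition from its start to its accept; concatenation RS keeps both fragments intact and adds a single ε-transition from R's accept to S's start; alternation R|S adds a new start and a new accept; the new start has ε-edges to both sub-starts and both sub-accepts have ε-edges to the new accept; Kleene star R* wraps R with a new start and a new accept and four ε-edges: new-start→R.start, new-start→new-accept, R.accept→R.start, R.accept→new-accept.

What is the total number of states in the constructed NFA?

26

Building bottom-up:
Each of the 9 symbol leaves contributes a 2-state fragment.
  b | a → 6 states
  a | c → 6 states
  c(a | c) → 8 states
  (c(a | c))* → 10 states
  cc → 4 states
  (cc)* → 6 states
  ab(b | a)(c(a | c))*(cc)* → 26 states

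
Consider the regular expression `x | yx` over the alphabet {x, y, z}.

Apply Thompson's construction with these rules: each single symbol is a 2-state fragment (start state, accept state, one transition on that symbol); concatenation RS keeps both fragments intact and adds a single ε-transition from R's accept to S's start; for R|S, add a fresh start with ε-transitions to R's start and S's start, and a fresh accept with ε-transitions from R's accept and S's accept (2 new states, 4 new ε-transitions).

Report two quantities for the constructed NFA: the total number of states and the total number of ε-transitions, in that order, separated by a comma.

8, 5

Recursing over subexpressions:
Each of the 3 symbol leaves contributes 2 states and 0 ε-transitions.
  yx → 4 states, 1 ε-transition
  x | yx → 8 states, 5 ε-transitions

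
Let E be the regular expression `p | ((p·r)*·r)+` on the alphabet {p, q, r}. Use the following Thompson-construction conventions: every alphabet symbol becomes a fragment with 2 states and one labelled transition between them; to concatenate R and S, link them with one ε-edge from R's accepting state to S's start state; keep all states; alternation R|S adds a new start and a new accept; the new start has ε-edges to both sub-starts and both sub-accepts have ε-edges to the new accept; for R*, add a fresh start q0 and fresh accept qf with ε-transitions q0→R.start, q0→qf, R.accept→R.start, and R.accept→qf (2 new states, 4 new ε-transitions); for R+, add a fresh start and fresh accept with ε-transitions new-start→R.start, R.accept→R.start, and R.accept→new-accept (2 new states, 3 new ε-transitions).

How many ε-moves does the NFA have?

13

Bottom-up over the parse tree:
Each of the 4 symbol leaves contributes 0 ε-transitions.
  p·r = 1 ε-transition
  (p·r)* = 5 ε-transitions
  (p·r)*·r = 6 ε-transitions
  ((p·r)*·r)+ = 9 ε-transitions
  p | ((p·r)*·r)+ = 13 ε-transitions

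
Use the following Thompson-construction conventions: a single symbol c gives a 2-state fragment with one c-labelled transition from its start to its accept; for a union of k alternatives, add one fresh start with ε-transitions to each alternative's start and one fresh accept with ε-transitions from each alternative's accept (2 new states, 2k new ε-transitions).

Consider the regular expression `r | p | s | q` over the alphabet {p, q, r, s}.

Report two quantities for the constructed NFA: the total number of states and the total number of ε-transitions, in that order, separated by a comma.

Bottom-up over the parse tree:
Each of the 4 symbol leaves contributes 2 states and 0 ε-transitions.
  r | p | s | q = 10 states, 8 ε-transitions

10, 8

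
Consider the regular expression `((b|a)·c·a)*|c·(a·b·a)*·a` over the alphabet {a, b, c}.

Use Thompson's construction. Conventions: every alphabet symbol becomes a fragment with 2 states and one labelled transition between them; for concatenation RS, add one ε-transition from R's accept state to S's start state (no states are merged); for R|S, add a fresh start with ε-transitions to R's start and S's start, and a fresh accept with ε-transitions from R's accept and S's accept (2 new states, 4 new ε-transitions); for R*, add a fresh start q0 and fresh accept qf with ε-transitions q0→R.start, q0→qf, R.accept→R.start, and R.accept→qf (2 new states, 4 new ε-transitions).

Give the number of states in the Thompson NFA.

By structural recursion:
Each of the 9 symbol leaves contributes a 2-state fragment.
  b|a : 6 states
  (b|a)·c·a : 10 states
  ((b|a)·c·a)* : 12 states
  a·b·a : 6 states
  (a·b·a)* : 8 states
  c·(a·b·a)*·a : 12 states
  ((b|a)·c·a)*|c·(a·b·a)*·a : 26 states

26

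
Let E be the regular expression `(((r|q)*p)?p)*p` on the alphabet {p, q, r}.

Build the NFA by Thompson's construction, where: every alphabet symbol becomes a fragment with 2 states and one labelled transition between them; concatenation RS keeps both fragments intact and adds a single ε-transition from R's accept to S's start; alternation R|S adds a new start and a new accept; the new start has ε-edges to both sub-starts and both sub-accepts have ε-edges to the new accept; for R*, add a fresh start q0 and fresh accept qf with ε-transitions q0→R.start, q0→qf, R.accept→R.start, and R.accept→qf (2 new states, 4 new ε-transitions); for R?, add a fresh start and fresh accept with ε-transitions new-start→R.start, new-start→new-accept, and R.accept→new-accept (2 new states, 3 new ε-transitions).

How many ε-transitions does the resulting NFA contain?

Recursing over subexpressions:
Each of the 5 symbol leaves contributes 0 ε-transitions.
  r|q — 4 ε-transitions
  (r|q)* — 8 ε-transitions
  (r|q)*p — 9 ε-transitions
  ((r|q)*p)? — 12 ε-transitions
  ((r|q)*p)?p — 13 ε-transitions
  (((r|q)*p)?p)* — 17 ε-transitions
  (((r|q)*p)?p)*p — 18 ε-transitions

18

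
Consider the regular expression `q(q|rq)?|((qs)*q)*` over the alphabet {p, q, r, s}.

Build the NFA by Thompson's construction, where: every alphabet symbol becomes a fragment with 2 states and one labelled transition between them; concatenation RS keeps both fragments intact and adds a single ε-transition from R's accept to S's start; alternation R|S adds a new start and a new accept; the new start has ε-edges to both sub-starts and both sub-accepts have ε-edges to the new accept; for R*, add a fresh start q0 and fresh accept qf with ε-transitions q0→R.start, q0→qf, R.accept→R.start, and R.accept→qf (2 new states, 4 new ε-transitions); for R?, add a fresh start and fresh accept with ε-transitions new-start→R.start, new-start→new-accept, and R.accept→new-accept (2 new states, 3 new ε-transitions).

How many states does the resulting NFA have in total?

24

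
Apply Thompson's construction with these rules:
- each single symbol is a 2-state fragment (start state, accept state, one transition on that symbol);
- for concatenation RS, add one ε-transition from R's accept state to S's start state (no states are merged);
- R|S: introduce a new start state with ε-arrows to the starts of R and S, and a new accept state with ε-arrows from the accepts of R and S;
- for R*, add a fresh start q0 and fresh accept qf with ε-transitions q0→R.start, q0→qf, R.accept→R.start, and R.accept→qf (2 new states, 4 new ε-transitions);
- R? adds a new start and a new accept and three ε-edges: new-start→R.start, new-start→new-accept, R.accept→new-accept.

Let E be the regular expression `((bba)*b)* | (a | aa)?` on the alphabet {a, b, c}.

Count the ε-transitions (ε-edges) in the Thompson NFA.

23

Bottom-up over the parse tree:
Each of the 7 symbol leaves contributes 0 ε-transitions.
  bba = 2 ε-transitions
  (bba)* = 6 ε-transitions
  (bba)*b = 7 ε-transitions
  ((bba)*b)* = 11 ε-transitions
  aa = 1 ε-transition
  a | aa = 5 ε-transitions
  (a | aa)? = 8 ε-transitions
  ((bba)*b)* | (a | aa)? = 23 ε-transitions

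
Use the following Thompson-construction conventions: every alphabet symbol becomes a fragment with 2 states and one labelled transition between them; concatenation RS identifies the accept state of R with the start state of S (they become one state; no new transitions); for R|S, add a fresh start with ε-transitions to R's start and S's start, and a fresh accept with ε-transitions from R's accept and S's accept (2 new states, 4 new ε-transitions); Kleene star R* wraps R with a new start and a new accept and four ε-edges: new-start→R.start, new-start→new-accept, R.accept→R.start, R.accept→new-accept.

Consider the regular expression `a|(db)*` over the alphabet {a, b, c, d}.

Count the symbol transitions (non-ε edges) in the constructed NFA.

By structural recursion:
Each of the 3 symbol leaves contributes exactly 1 symbol transition.
  db — 2 symbol transitions
  (db)* — 2 symbol transitions
  a|(db)* — 3 symbol transitions

3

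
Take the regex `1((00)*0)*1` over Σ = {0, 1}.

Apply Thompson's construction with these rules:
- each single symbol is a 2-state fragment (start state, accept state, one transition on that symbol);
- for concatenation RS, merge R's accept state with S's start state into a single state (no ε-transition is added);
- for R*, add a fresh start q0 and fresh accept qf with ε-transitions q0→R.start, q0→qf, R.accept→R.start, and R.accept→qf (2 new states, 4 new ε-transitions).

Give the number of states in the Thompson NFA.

10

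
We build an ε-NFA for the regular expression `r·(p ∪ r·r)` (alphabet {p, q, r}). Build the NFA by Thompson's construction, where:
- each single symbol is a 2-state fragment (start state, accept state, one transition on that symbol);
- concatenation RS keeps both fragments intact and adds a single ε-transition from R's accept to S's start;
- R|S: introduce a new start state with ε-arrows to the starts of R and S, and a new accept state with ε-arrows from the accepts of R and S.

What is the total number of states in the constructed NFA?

Recursing over subexpressions:
Each of the 4 symbol leaves contributes a 2-state fragment.
  r·r = 4 states
  p ∪ r·r = 8 states
  r·(p ∪ r·r) = 10 states

10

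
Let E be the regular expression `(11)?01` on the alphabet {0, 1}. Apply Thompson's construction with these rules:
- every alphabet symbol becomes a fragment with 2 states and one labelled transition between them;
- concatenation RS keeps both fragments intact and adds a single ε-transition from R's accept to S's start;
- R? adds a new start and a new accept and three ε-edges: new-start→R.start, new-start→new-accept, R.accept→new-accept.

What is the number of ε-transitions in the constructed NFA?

6

Bottom-up over the parse tree:
Each of the 4 symbol leaves contributes 0 ε-transitions.
  11 — 1 ε-transition
  (11)? — 4 ε-transitions
  (11)?01 — 6 ε-transitions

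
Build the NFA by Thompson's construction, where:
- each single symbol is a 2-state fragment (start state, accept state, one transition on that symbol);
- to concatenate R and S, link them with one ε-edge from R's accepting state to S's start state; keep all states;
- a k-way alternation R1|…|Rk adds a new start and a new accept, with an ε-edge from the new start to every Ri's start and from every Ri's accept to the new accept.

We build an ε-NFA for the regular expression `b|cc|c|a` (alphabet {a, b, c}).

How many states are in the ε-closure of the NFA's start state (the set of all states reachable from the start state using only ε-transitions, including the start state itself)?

Compute the ε-closure size of each fragment's start state recursively; a symbol fragment's start has no outgoing ε-edge, so its closure is just itself (size 1).
  cc — |closure| equals the left operand's closure size = 1 (its accept is not ε-reachable, so the closure stops there)
  b|cc|c|a — |closure| = 1 + 1 + 1 + 1 + 1 = 5 (the new accept is not ε-reachable since no branch accepts ε)

5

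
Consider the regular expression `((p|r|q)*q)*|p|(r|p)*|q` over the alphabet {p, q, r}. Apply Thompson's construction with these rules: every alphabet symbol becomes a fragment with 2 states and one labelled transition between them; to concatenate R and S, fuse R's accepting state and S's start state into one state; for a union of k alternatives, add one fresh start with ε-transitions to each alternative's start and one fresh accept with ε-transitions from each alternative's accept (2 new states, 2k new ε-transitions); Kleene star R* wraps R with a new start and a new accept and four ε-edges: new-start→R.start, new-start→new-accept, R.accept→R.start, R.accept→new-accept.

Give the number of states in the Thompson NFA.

27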